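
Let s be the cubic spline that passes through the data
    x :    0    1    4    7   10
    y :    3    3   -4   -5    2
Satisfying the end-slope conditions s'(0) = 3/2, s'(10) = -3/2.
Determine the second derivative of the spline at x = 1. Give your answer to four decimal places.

-1.5862

Write m_i for s''(x_i). With h_i = 1, 3, 3, 3 and divided differences Δ_i = 0, -7/3, -1/3, 7/3, the continuity of s' gives the tridiagonal system
  1·m_0 + 8·m_1 + 3·m_2 = 6(Δ_1 - Δ_0) = -14
  3·m_1 + 12·m_2 + 3·m_3 = 6(Δ_2 - Δ_1) = 12
  3·m_2 + 12·m_3 + 3·m_4 = 6(Δ_3 - Δ_2) = 16
Clamped end conditions give two more equations: 2h_0·m_0 + h_0·m_1 = 6(Δ_0 - s'(0)) = -9 and h_3·m_3 + 2h_3·m_4 = 6(s'(10) - Δ_3) = -23.
Solving the tridiagonal system: m_0 = -215/58, m_1 = -46/29, m_2 = 139/174, m_3 = 208/87, m_4 = -875/174.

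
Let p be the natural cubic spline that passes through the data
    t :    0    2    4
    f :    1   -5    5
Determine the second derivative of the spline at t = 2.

Let M_i = p''(x_i). Step sizes h_i = 2, 2; slopes of the chords Δ_i = (y_(i+1) - y_i)/h_i = -3, 5.
  2·M_0 + 8·M_1 + 2·M_2 = 6(Δ_1 - Δ_0) = 48
Natural end conditions: M_0 = M_2 = 0.
Hence M_0 = 0, M_1 = 6, M_2 = 0.

6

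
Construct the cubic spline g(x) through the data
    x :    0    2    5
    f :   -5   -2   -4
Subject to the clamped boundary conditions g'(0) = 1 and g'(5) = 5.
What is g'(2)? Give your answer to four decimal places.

-0.3500

Let σ_i = g''(x_i). Step sizes h_i = 2, 3; slopes of the chords Δ_i = (y_(i+1) - y_i)/h_i = 3/2, -2/3.
  2·σ_0 + 10·σ_1 + 3·σ_2 = 6(Δ_1 - Δ_0) = -13
Clamped end conditions give two more equations: 2h_0·σ_0 + h_0·σ_1 = 6(Δ_0 - g'(0)) = 3 and h_1·σ_1 + 2h_1·σ_2 = 6(g'(5) - Δ_1) = 34.
Forward elimination and back-substitution give σ_0 = 57/20, σ_1 = -21/5, σ_2 = 233/30.
On [2, 5], g'(x) = b_1 + 2c_1·(x - 2) + 3d_1·(x - 2)² with b_1 = Δ_1 - h_1(2σ_1 + σ_2)/6 = -7/20, c_1 = σ_1/2 = -21/10, d_1 = (σ_2 - σ_1)/(6h_1) = 359/540. So g'(2) = -7/20.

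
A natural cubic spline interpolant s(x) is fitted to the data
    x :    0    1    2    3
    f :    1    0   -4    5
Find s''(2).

Let M_i = s''(x_i). Step sizes h_i = 1, 1, 1; slopes of the chords Δ_i = (y_(i+1) - y_i)/h_i = -1, -4, 9.
  1·M_0 + 4·M_1 + 1·M_2 = 6(Δ_1 - Δ_0) = -18
  1·M_1 + 4·M_2 + 1·M_3 = 6(Δ_2 - Δ_1) = 78
Natural end conditions: M_0 = M_3 = 0.
Solving the tridiagonal system: M_0 = 0, M_1 = -10, M_2 = 22, M_3 = 0.

22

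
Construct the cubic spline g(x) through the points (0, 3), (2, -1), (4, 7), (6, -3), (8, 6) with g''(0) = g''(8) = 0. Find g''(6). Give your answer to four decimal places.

Write M_i for g''(x_i). With h_i = 2, 2, 2, 2 and divided differences Δ_i = -2, 4, -5, 9/2, the continuity of g' gives the tridiagonal system
  2·M_0 + 8·M_1 + 2·M_2 = 6(Δ_1 - Δ_0) = 36
  2·M_1 + 8·M_2 + 2·M_3 = 6(Δ_2 - Δ_1) = -54
  2·M_2 + 8·M_3 + 2·M_4 = 6(Δ_3 - Δ_2) = 57
Natural end conditions: M_0 = M_4 = 0.
Hence M_0 = 0, M_1 = 813/112, M_2 = -309/28, M_3 = 1107/112, M_4 = 0.

9.8839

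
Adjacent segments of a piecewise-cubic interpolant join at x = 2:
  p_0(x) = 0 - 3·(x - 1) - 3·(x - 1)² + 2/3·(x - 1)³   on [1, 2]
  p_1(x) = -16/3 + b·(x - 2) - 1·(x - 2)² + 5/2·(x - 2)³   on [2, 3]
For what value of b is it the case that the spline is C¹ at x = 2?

p_0'(x) = -3 - 6·(x - 1) + 2·(x - 1)², so p_0'(2) = -7. On the right, p_1'(2) = b, so b = -7.

-7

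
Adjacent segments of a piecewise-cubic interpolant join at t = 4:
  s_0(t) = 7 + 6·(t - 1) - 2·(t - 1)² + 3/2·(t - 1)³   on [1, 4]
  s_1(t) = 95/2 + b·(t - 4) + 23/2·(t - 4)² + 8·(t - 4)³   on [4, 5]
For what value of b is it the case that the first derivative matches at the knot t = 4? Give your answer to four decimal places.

34.5000

s_0'(t) = 6 - 4·(t - 1) + 9/2·(t - 1)², so s_0'(4) = 69/2. On the right, s_1'(4) = b, so b = 69/2.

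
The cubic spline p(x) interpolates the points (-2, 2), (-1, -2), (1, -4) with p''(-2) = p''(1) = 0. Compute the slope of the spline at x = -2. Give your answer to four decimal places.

-4.5000

Let σ_i = p''(x_i). Step sizes h_i = 1, 2; slopes of the chords Δ_i = (y_(i+1) - y_i)/h_i = -4, -1.
  1·σ_0 + 6·σ_1 + 2·σ_2 = 6(Δ_1 - Δ_0) = 18
Natural end conditions: σ_0 = σ_2 = 0.
Hence σ_0 = 0, σ_1 = 3, σ_2 = 0.
On [-2, -1], p'(x) = b_0 + 2c_0·(x + 2) + 3d_0·(x + 2)² with b_0 = Δ_0 - h_0(2σ_0 + σ_1)/6 = -9/2, c_0 = σ_0/2 = 0, d_0 = (σ_1 - σ_0)/(6h_0) = 1/2. So p'(-2) = -9/2.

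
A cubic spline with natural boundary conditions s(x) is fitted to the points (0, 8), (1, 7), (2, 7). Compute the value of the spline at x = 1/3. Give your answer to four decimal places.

7.5926

Write M_i for s''(x_i). With h_i = 1, 1 and divided differences Δ_i = -1, 0, the continuity of s' gives the tridiagonal system
  1·M_0 + 4·M_1 + 1·M_2 = 6(Δ_1 - Δ_0) = 6
Natural end conditions: M_0 = M_2 = 0.
Hence M_0 = 0, M_1 = 3/2, M_2 = 0.
On [0, 1], s(x) = 8 - 5/4·x + 0·x² + 1/4·x³.
With x = 1/3: s(1/3) = 205/27.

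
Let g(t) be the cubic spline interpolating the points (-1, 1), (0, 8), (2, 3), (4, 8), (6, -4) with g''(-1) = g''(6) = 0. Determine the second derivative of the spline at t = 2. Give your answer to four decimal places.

9.0366

Put M_i = g'' at the i-th knot. Here h = (1, 2, 2, 2) and Δ = (7, -5/2, 5/2, -6), so the interior equations h_(i-1)·M_(i-1) + 2(h_(i-1)+h_i)·M_i + h_i·M_(i+1) = 6(Δ_i − Δ_(i-1)) read
  1·M_0 + 6·M_1 + 2·M_2 = 6(Δ_1 - Δ_0) = -57
  2·M_1 + 8·M_2 + 2·M_3 = 6(Δ_2 - Δ_1) = 30
  2·M_2 + 8·M_3 + 2·M_4 = 6(Δ_3 - Δ_2) = -51
Natural end conditions: M_0 = M_4 = 0.
Solving the tridiagonal system: M_0 = 0, M_1 = -513/41, M_2 = 741/82, M_3 = -354/41, M_4 = 0.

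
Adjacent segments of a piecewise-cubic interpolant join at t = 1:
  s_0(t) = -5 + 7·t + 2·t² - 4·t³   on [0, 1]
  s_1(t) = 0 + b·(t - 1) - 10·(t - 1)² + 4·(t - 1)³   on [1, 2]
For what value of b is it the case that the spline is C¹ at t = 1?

s_0'(t) = 7 + 4·t - 12·t², so s_0'(1) = -1. On the right, s_1'(1) = b, so b = -1.

-1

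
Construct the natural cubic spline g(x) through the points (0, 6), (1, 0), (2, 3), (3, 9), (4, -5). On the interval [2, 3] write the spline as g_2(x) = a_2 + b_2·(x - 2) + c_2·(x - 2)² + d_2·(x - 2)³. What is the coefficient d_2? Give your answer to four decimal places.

-7.0536

Write M_i for g''(x_i). With h_i = 1, 1, 1, 1 and divided differences Δ_i = -6, 3, 6, -14, the continuity of g' gives the tridiagonal system
  1·M_0 + 4·M_1 + 1·M_2 = 6(Δ_1 - Δ_0) = 54
  1·M_1 + 4·M_2 + 1·M_3 = 6(Δ_2 - Δ_1) = 18
  1·M_2 + 4·M_3 + 1·M_4 = 6(Δ_3 - Δ_2) = -120
Natural end conditions: M_0 = M_4 = 0.
Solving: M_0 = 0, M_1 = 309/28, M_2 = 69/7, M_3 = -909/28, M_4 = 0.
On [2, 3], with g_2(x) = a_2 + b_2·(x - 2) + c_2·(x - 2)² + d_2·(x - 2)³: c_2 = M_2/2 = 69/14, d_2 = (M_3 - M_2)/(6h_2) = -395/56, b_2 = Δ_2 - h_2(2M_2 + M_3)/6 = 65/8.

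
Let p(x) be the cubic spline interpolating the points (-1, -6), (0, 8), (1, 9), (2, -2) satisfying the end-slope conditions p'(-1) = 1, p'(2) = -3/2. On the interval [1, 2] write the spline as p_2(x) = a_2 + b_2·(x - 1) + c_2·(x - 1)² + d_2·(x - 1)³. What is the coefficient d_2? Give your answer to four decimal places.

Let σ_i = p''(x_i). Step sizes h_i = 1, 1, 1; slopes of the chords Δ_i = (y_(i+1) - y_i)/h_i = 14, 1, -11.
  1·σ_0 + 4·σ_1 + 1·σ_2 = 6(Δ_1 - Δ_0) = -78
  1·σ_1 + 4·σ_2 + 1·σ_3 = 6(Δ_2 - Δ_1) = -72
Clamped end conditions give two more equations: 2h_0·σ_0 + h_0·σ_1 = 6(Δ_0 - p'(-1)) = 78 and h_2·σ_2 + 2h_2·σ_3 = 6(p'(2) - Δ_2) = 57.
Forward elimination and back-substitution give σ_0 = 791/15, σ_1 = -412/15, σ_2 = -313/15, σ_3 = 584/15.
On [1, 2], with p_2(x) = a_2 + b_2·(x - 1) + c_2·(x - 1)² + d_2·(x - 1)³: c_2 = σ_2/2 = -313/30, d_2 = (σ_3 - σ_2)/(6h_2) = 299/30, b_2 = Δ_2 - h_2(2σ_2 + σ_3)/6 = -158/15.

9.9667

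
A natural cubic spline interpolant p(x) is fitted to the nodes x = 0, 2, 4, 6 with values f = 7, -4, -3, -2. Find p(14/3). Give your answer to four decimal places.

Let m_i = p''(x_i). Step sizes h_i = 2, 2, 2; slopes of the chords Δ_i = (y_(i+1) - y_i)/h_i = -11/2, 1/2, 1/2.
  2·m_0 + 8·m_1 + 2·m_2 = 6(Δ_1 - Δ_0) = 36
  2·m_1 + 8·m_2 + 2·m_3 = 6(Δ_2 - Δ_1) = 0
Natural end conditions: m_0 = m_3 = 0.
Hence m_0 = 0, m_1 = 24/5, m_2 = -6/5, m_3 = 0.
On [4, 6], p(x) = -3 + 13/10·(x - 4) - 3/5·(x - 4)² + 1/10·(x - 4)³.
With (x - 4) = 2/3: p(14/3) = -64/27.

-2.3704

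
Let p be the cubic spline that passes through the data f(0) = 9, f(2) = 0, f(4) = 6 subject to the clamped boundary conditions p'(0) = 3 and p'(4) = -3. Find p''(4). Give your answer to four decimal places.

-16.1250

Let M_i = p''(x_i). Step sizes h_i = 2, 2; slopes of the chords Δ_i = (y_(i+1) - y_i)/h_i = -9/2, 3.
  2·M_0 + 8·M_1 + 2·M_2 = 6(Δ_1 - Δ_0) = 45
Clamped end conditions give two more equations: 2h_0·M_0 + h_0·M_1 = 6(Δ_0 - p'(0)) = -45 and h_1·M_1 + 2h_1·M_2 = 6(p'(4) - Δ_1) = -36.
Hence M_0 = -147/8, M_1 = 57/4, M_2 = -129/8.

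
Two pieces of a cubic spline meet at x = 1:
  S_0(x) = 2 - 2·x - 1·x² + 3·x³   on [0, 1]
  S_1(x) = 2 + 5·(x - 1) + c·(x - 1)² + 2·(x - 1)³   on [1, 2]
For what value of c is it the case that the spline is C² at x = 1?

8

S_0''(x) = -2 + 18·x, so S_0''(1) = 16. On the right, S_1''(1) = 2c, so c = 8.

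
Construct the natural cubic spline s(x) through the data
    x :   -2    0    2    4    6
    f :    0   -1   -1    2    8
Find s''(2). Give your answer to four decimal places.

With m_i denoting the second derivative at x_i, h_i = 2, 2, 2, 2, and Δ_i = (y_(i+1) − y_i)/h_i = -1/2, 0, 3/2, 3:
  2·m_0 + 8·m_1 + 2·m_2 = 6(Δ_1 - Δ_0) = 3
  2·m_1 + 8·m_2 + 2·m_3 = 6(Δ_2 - Δ_1) = 9
  2·m_2 + 8·m_3 + 2·m_4 = 6(Δ_3 - Δ_2) = 9
Natural end conditions: m_0 = m_4 = 0.
Solving: m_0 = 0, m_1 = 9/56, m_2 = 6/7, m_3 = 51/56, m_4 = 0.

0.8571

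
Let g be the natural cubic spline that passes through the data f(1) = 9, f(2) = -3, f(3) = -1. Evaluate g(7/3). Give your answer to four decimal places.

Put M_i = g'' at the i-th knot. Here h = (1, 1) and Δ = (-12, 2), so the interior equations h_(i-1)·M_(i-1) + 2(h_(i-1)+h_i)·M_i + h_i·M_(i+1) = 6(Δ_i − Δ_(i-1)) read
  1·M_0 + 4·M_1 + 1·M_2 = 6(Δ_1 - Δ_0) = 84
Natural end conditions: M_0 = M_2 = 0.
Solving the tridiagonal system: M_0 = 0, M_1 = 21, M_2 = 0.
On [2, 3], g(t) = -3 - 5·(t - 2) + 21/2·(t - 2)² - 7/2·(t - 2)³.
With (t - 2) = 1/3: g(7/3) = -98/27.

-3.6296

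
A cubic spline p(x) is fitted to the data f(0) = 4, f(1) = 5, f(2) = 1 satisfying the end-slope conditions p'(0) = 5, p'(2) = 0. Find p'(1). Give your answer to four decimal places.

Let σ_i = p''(x_i). Step sizes h_i = 1, 1; slopes of the chords Δ_i = (y_(i+1) - y_i)/h_i = 1, -4.
  1·σ_0 + 4·σ_1 + 1·σ_2 = 6(Δ_1 - Δ_0) = -30
Clamped end conditions give two more equations: 2h_0·σ_0 + h_0·σ_1 = 6(Δ_0 - p'(0)) = -24 and h_1·σ_1 + 2h_1·σ_2 = 6(p'(2) - Δ_1) = 24.
Solving the tridiagonal system: σ_0 = -7, σ_1 = -10, σ_2 = 17.
On [1, 2], p'(x) = b_1 + 2c_1·(x - 1) + 3d_1·(x - 1)² with b_1 = Δ_1 - h_1(2σ_1 + σ_2)/6 = -7/2, c_1 = σ_1/2 = -5, d_1 = (σ_2 - σ_1)/(6h_1) = 9/2. So p'(1) = -7/2.

-3.5000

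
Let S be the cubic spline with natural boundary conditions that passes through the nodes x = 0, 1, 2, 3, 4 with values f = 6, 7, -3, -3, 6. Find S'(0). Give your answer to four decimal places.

4.5000

Put M_i = S'' at the i-th knot. Here h = (1, 1, 1, 1) and Δ = (1, -10, 0, 9), so the interior equations h_(i-1)·M_(i-1) + 2(h_(i-1)+h_i)·M_i + h_i·M_(i+1) = 6(Δ_i − Δ_(i-1)) read
  1·M_0 + 4·M_1 + 1·M_2 = 6(Δ_1 - Δ_0) = -66
  1·M_1 + 4·M_2 + 1·M_3 = 6(Δ_2 - Δ_1) = 60
  1·M_2 + 4·M_3 + 1·M_4 = 6(Δ_3 - Δ_2) = 54
Natural end conditions: M_0 = M_4 = 0.
Solving the tridiagonal system: M_0 = 0, M_1 = -21, M_2 = 18, M_3 = 9, M_4 = 0.
On [0, 1], S'(x) = b_0 + 2c_0·x + 3d_0·x² with b_0 = Δ_0 - h_0(2M_0 + M_1)/6 = 9/2, c_0 = M_0/2 = 0, d_0 = (M_1 - M_0)/(6h_0) = -7/2. So S'(0) = 9/2.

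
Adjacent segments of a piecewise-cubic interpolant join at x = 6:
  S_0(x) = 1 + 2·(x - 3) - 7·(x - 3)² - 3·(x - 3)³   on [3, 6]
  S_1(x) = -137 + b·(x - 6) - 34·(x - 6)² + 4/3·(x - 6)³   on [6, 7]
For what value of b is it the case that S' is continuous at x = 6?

S_0'(x) = 2 - 14·(x - 3) - 9·(x - 3)², so S_0'(6) = -121. On the right, S_1'(6) = b, so b = -121.

-121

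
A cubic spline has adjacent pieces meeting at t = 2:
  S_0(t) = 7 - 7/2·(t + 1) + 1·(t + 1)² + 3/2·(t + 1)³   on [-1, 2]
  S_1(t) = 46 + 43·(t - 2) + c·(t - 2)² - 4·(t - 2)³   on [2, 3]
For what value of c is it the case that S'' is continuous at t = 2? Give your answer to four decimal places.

14.5000

S_0''(t) = 2 + 9·(t + 1), so S_0''(2) = 29. On the right, S_1''(2) = 2c, so c = 29/2.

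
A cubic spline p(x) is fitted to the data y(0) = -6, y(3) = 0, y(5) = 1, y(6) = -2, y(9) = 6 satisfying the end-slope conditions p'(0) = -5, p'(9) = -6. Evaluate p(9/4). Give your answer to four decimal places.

Put M_i = p'' at the i-th knot. Here h = (3, 2, 1, 3) and Δ = (2, 1/2, -3, 8/3), so the interior equations h_(i-1)·M_(i-1) + 2(h_(i-1)+h_i)·M_i + h_i·M_(i+1) = 6(Δ_i − Δ_(i-1)) read
  3·M_0 + 10·M_1 + 2·M_2 = 6(Δ_1 - Δ_0) = -9
  2·M_1 + 6·M_2 + 1·M_3 = 6(Δ_2 - Δ_1) = -21
  1·M_2 + 8·M_3 + 3·M_4 = 6(Δ_3 - Δ_2) = 34
Clamped end conditions give two more equations: 2h_0·M_0 + h_0·M_1 = 6(Δ_0 - p'(0)) = 42 and h_3·M_3 + 2h_3·M_4 = 6(p'(9) - Δ_3) = -52.
Solving: M_0 = 545/66, M_1 = -83/33, M_2 = -569/132, M_3 = 653/66, M_4 = -599/44.
On [0, 3], p(x) = -6 - 5·x + 545/132·x² - 79/132·x³.
With x = 9/4: p(9/4) = -8913/2816.

-3.1651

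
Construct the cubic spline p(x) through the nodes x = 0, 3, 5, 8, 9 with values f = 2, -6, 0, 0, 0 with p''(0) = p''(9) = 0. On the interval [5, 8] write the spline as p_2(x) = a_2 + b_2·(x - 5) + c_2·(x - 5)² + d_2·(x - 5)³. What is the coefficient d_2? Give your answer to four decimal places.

Write σ_i for p''(x_i). With h_i = 3, 2, 3, 1 and divided differences Δ_i = -8/3, 3, 0, 0, the continuity of p' gives the tridiagonal system
  3·σ_0 + 10·σ_1 + 2·σ_2 = 6(Δ_1 - Δ_0) = 34
  2·σ_1 + 10·σ_2 + 3·σ_3 = 6(Δ_2 - Δ_1) = -18
  3·σ_2 + 8·σ_3 + 1·σ_4 = 6(Δ_3 - Δ_2) = 0
Natural end conditions: σ_0 = σ_4 = 0.
Hence σ_0 = 0, σ_1 = 1351/339, σ_2 = -992/339, σ_3 = 124/113, σ_4 = 0.
On [5, 8], with p_2(x) = a_2 + b_2·(x - 5) + c_2·(x - 5)² + d_2·(x - 5)³: c_2 = σ_2/2 = -496/339, d_2 = (σ_3 - σ_2)/(6h_2) = 682/3051, b_2 = Δ_2 - h_2(2σ_2 + σ_3)/6 = 806/339.

0.2235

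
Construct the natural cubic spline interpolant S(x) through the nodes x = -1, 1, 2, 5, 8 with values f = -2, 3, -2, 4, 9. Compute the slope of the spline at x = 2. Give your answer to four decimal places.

-4.0931

Let m_i = S''(x_i). Step sizes h_i = 2, 1, 3, 3; slopes of the chords Δ_i = (y_(i+1) - y_i)/h_i = 5/2, -5, 2, 5/3.
  2·m_0 + 6·m_1 + 1·m_2 = 6(Δ_1 - Δ_0) = -45
  1·m_1 + 8·m_2 + 3·m_3 = 6(Δ_2 - Δ_1) = 42
  3·m_2 + 12·m_3 + 3·m_4 = 6(Δ_3 - Δ_2) = -2
Natural end conditions: m_0 = m_4 = 0.
Solving the tridiagonal system: m_0 = 0, m_1 = -295/34, m_2 = 120/17, m_3 = -197/102, m_4 = 0.
On [2, 5], S'(x) = b_2 + 2c_2·(x - 2) + 3d_2·(x - 2)² with b_2 = Δ_2 - h_2(2m_2 + m_3)/6 = -835/204, c_2 = m_2/2 = 60/17, d_2 = (m_3 - m_2)/(6h_2) = -917/1836. So S'(2) = -835/204.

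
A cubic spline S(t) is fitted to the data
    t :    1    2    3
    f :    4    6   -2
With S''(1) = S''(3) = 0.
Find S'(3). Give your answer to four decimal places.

-10.5000

With M_i denoting the second derivative at x_i, h_i = 1, 1, and Δ_i = (y_(i+1) − y_i)/h_i = 2, -8:
  1·M_0 + 4·M_1 + 1·M_2 = 6(Δ_1 - Δ_0) = -60
Natural end conditions: M_0 = M_2 = 0.
Solving: M_0 = 0, M_1 = -15, M_2 = 0.
On [2, 3], S'(t) = b_1 + 2c_1·(t - 2) + 3d_1·(t - 2)² with b_1 = Δ_1 - h_1(2M_1 + M_2)/6 = -3, c_1 = M_1/2 = -15/2, d_1 = (M_2 - M_1)/(6h_1) = 5/2. So S'(3) = -21/2.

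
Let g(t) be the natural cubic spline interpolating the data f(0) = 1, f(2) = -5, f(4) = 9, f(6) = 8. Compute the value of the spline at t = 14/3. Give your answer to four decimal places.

With σ_i denoting the second derivative at x_i, h_i = 2, 2, 2, and Δ_i = (y_(i+1) − y_i)/h_i = -3, 7, -1/2:
  2·σ_0 + 8·σ_1 + 2·σ_2 = 6(Δ_1 - Δ_0) = 60
  2·σ_1 + 8·σ_2 + 2·σ_3 = 6(Δ_2 - Δ_1) = -45
Natural end conditions: σ_0 = σ_3 = 0.
Forward elimination and back-substitution give σ_0 = 0, σ_1 = 19/2, σ_2 = -8, σ_3 = 0.
On [4, 6], g(t) = 9 + 29/6·(t - 4) - 4·(t - 4)² + 2/3·(t - 4)³.
With (t - 4) = 2/3: g(14/3) = 862/81.

10.6420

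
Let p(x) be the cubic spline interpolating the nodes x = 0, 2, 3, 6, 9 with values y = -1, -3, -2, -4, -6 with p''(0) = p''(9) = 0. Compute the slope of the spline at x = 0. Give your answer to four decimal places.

-1.7608

Write m_i for p''(x_i). With h_i = 2, 1, 3, 3 and divided differences Δ_i = -1, 1, -2/3, -2/3, the continuity of p' gives the tridiagonal system
  2·m_0 + 6·m_1 + 1·m_2 = 6(Δ_1 - Δ_0) = 12
  1·m_1 + 8·m_2 + 3·m_3 = 6(Δ_2 - Δ_1) = -10
  3·m_2 + 12·m_3 + 3·m_4 = 6(Δ_3 - Δ_2) = 0
Natural end conditions: m_0 = m_4 = 0.
Forward elimination and back-substitution give m_0 = 0, m_1 = 194/85, m_2 = -144/85, m_3 = 36/85, m_4 = 0.
On [0, 2], p'(x) = b_0 + 2c_0·x + 3d_0·x² with b_0 = Δ_0 - h_0(2m_0 + m_1)/6 = -449/255, c_0 = m_0/2 = 0, d_0 = (m_1 - m_0)/(6h_0) = 97/510. So p'(0) = -449/255.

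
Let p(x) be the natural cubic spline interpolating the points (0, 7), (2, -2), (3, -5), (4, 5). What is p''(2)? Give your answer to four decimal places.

Put M_i = p'' at the i-th knot. Here h = (2, 1, 1) and Δ = (-9/2, -3, 10), so the interior equations h_(i-1)·M_(i-1) + 2(h_(i-1)+h_i)·M_i + h_i·M_(i+1) = 6(Δ_i − Δ_(i-1)) read
  2·M_0 + 6·M_1 + 1·M_2 = 6(Δ_1 - Δ_0) = 9
  1·M_1 + 4·M_2 + 1·M_3 = 6(Δ_2 - Δ_1) = 78
Natural end conditions: M_0 = M_3 = 0.
Solving: M_0 = 0, M_1 = -42/23, M_2 = 459/23, M_3 = 0.

-1.8261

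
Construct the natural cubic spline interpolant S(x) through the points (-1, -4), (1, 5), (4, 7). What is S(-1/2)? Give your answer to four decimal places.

-1.3906

Let M_i = S''(x_i). Step sizes h_i = 2, 3; slopes of the chords Δ_i = (y_(i+1) - y_i)/h_i = 9/2, 2/3.
  2·M_0 + 10·M_1 + 3·M_2 = 6(Δ_1 - Δ_0) = -23
Natural end conditions: M_0 = M_2 = 0.
Forward elimination and back-substitution give M_0 = 0, M_1 = -23/10, M_2 = 0.
On [-1, 1], S(x) = -4 + 79/15·(x + 1) + 0·(x + 1)² - 23/120·(x + 1)³.
With (x + 1) = 1/2: S(-1/2) = -89/64.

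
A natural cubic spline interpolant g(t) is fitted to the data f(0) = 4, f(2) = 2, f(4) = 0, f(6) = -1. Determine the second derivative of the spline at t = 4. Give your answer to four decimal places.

0.4000

Put σ_i = g'' at the i-th knot. Here h = (2, 2, 2) and Δ = (-1, -1, -1/2), so the interior equations h_(i-1)·σ_(i-1) + 2(h_(i-1)+h_i)·σ_i + h_i·σ_(i+1) = 6(Δ_i − Δ_(i-1)) read
  2·σ_0 + 8·σ_1 + 2·σ_2 = 6(Δ_1 - Δ_0) = 0
  2·σ_1 + 8·σ_2 + 2·σ_3 = 6(Δ_2 - Δ_1) = 3
Natural end conditions: σ_0 = σ_3 = 0.
Forward elimination and back-substitution give σ_0 = 0, σ_1 = -1/10, σ_2 = 2/5, σ_3 = 0.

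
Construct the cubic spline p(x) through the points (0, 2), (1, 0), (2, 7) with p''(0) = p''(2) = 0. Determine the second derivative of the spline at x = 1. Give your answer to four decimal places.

With σ_i denoting the second derivative at x_i, h_i = 1, 1, and Δ_i = (y_(i+1) − y_i)/h_i = -2, 7:
  1·σ_0 + 4·σ_1 + 1·σ_2 = 6(Δ_1 - Δ_0) = 54
Natural end conditions: σ_0 = σ_2 = 0.
Solving: σ_0 = 0, σ_1 = 27/2, σ_2 = 0.

13.5000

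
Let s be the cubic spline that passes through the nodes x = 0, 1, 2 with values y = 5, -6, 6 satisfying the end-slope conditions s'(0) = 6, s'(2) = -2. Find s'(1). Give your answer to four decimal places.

-0.2500

Put m_i = s'' at the i-th knot. Here h = (1, 1) and Δ = (-11, 12), so the interior equations h_(i-1)·m_(i-1) + 2(h_(i-1)+h_i)·m_i + h_i·m_(i+1) = 6(Δ_i − Δ_(i-1)) read
  1·m_0 + 4·m_1 + 1·m_2 = 6(Δ_1 - Δ_0) = 138
Clamped end conditions give two more equations: 2h_0·m_0 + h_0·m_1 = 6(Δ_0 - s'(0)) = -102 and h_1·m_1 + 2h_1·m_2 = 6(s'(2) - Δ_1) = -84.
Hence m_0 = -179/2, m_1 = 77, m_2 = -161/2.
On [1, 2], s'(x) = b_1 + 2c_1·(x - 1) + 3d_1·(x - 1)² with b_1 = Δ_1 - h_1(2m_1 + m_2)/6 = -1/4, c_1 = m_1/2 = 77/2, d_1 = (m_2 - m_1)/(6h_1) = -105/4. So s'(1) = -1/4.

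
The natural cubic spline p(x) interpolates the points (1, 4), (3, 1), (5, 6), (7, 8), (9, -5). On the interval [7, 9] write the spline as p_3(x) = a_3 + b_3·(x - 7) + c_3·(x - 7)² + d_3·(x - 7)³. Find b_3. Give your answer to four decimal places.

-2.8393

With M_i denoting the second derivative at x_i, h_i = 2, 2, 2, 2, and Δ_i = (y_(i+1) − y_i)/h_i = -3/2, 5/2, 1, -13/2:
  2·M_0 + 8·M_1 + 2·M_2 = 6(Δ_1 - Δ_0) = 24
  2·M_1 + 8·M_2 + 2·M_3 = 6(Δ_2 - Δ_1) = -9
  2·M_2 + 8·M_3 + 2·M_4 = 6(Δ_3 - Δ_2) = -45
Natural end conditions: M_0 = M_4 = 0.
Forward elimination and back-substitution give M_0 = 0, M_1 = 351/112, M_2 = -15/28, M_3 = -615/112, M_4 = 0.
On [7, 9], with p_3(x) = a_3 + b_3·(x - 7) + c_3·(x - 7)² + d_3·(x - 7)³: c_3 = M_3/2 = -615/224, d_3 = (M_4 - M_3)/(6h_3) = 205/448, b_3 = Δ_3 - h_3(2M_3 + M_4)/6 = -159/56.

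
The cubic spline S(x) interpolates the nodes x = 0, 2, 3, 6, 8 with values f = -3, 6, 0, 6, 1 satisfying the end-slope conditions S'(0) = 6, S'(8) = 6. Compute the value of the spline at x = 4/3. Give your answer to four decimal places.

5.5142

Let σ_i = S''(x_i). Step sizes h_i = 2, 1, 3, 2; slopes of the chords Δ_i = (y_(i+1) - y_i)/h_i = 9/2, -6, 2, -5/2.
  2·σ_0 + 6·σ_1 + 1·σ_2 = 6(Δ_1 - Δ_0) = -63
  1·σ_1 + 8·σ_2 + 3·σ_3 = 6(Δ_2 - Δ_1) = 48
  3·σ_2 + 10·σ_3 + 2·σ_4 = 6(Δ_3 - Δ_2) = -27
Clamped end conditions give two more equations: 2h_0·σ_0 + h_0·σ_1 = 6(Δ_0 - S'(0)) = -9 and h_3·σ_3 + 2h_3·σ_4 = 6(S'(8) - Δ_3) = 51.
Forward elimination and back-substitution give σ_0 = 161/34, σ_1 = -475/34, σ_2 = 193/17, σ_3 = -327/34, σ_4 = 597/34.
On [0, 2], S(x) = -3 + 6·x + 161/68·x² - 53/34·x³.
With x = 4/3: S(4/3) = 2531/459.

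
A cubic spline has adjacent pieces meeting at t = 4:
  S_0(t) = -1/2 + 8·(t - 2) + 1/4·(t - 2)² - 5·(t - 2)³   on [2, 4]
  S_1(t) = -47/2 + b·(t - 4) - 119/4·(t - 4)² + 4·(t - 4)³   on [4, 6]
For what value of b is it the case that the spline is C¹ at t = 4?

-51

S_0'(t) = 8 + 1/2·(t - 2) - 15·(t - 2)², so S_0'(4) = -51. On the right, S_1'(4) = b, so b = -51.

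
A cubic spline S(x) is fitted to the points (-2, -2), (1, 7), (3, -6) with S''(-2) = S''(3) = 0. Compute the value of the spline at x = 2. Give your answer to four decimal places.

1.9250

Put M_i = S'' at the i-th knot. Here h = (3, 2) and Δ = (3, -13/2), so the interior equations h_(i-1)·M_(i-1) + 2(h_(i-1)+h_i)·M_i + h_i·M_(i+1) = 6(Δ_i − Δ_(i-1)) read
  3·M_0 + 10·M_1 + 2·M_2 = 6(Δ_1 - Δ_0) = -57
Natural end conditions: M_0 = M_2 = 0.
Hence M_0 = 0, M_1 = -57/10, M_2 = 0.
On [1, 3], S(x) = 7 - 27/10·(x - 1) - 57/20·(x - 1)² + 19/40·(x - 1)³.
With (x - 1) = 1: S(2) = 77/40.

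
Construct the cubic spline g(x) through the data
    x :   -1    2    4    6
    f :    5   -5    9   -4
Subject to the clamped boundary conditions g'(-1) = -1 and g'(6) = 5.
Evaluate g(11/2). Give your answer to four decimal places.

-3.5777

Write M_i for g''(x_i). With h_i = 3, 2, 2 and divided differences Δ_i = -10/3, 7, -13/2, the continuity of g' gives the tridiagonal system
  3·M_0 + 10·M_1 + 2·M_2 = 6(Δ_1 - Δ_0) = 62
  2·M_1 + 8·M_2 + 2·M_3 = 6(Δ_2 - Δ_1) = -81
Clamped end conditions give two more equations: 2h_0·M_0 + h_0·M_1 = 6(Δ_0 - g'(-1)) = -14 and h_2·M_2 + 2h_2·M_3 = 6(g'(6) - Δ_2) = 69.
Solving the tridiagonal system: M_0 = -973/111, M_1 = 476/37, M_2 = -1493/74, M_3 = 2023/74.
On [4, 6], g(x) = 9 - 80/37·(x - 4) - 1493/148·(x - 4)² + 293/74·(x - 4)³.
With (x - 4) = 3/2: g(11/2) = -1059/296.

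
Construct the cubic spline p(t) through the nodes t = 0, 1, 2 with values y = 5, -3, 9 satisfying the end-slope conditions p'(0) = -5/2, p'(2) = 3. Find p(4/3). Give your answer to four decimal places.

0.3148

With σ_i denoting the second derivative at x_i, h_i = 1, 1, and Δ_i = (y_(i+1) − y_i)/h_i = -8, 12:
  1·σ_0 + 4·σ_1 + 1·σ_2 = 6(Δ_1 - Δ_0) = 120
Clamped end conditions give two more equations: 2h_0·σ_0 + h_0·σ_1 = 6(Δ_0 - p'(0)) = -33 and h_1·σ_1 + 2h_1·σ_2 = 6(p'(2) - Δ_1) = -54.
Hence σ_0 = -175/4, σ_1 = 109/2, σ_2 = -217/4.
On [1, 2], p(t) = -3 + 23/8·(t - 1) + 109/4·(t - 1)² - 145/8·(t - 1)³.
With (t - 1) = 1/3: p(4/3) = 17/54.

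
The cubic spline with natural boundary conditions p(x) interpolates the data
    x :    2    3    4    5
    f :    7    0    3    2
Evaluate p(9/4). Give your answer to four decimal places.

Let m_i = p''(x_i). Step sizes h_i = 1, 1, 1; slopes of the chords Δ_i = (y_(i+1) - y_i)/h_i = -7, 3, -1.
  1·m_0 + 4·m_1 + 1·m_2 = 6(Δ_1 - Δ_0) = 60
  1·m_1 + 4·m_2 + 1·m_3 = 6(Δ_2 - Δ_1) = -24
Natural end conditions: m_0 = m_3 = 0.
Hence m_0 = 0, m_1 = 88/5, m_2 = -52/5, m_3 = 0.
On [2, 3], p(x) = 7 - 149/15·(x - 2) + 0·(x - 2)² + 44/15·(x - 2)³.
With (x - 2) = 1/4: p(9/4) = 73/16.

4.5625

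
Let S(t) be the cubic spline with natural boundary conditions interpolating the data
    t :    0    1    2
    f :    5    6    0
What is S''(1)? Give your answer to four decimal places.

-10.5000

Let m_i = S''(x_i). Step sizes h_i = 1, 1; slopes of the chords Δ_i = (y_(i+1) - y_i)/h_i = 1, -6.
  1·m_0 + 4·m_1 + 1·m_2 = 6(Δ_1 - Δ_0) = -42
Natural end conditions: m_0 = m_2 = 0.
Hence m_0 = 0, m_1 = -21/2, m_2 = 0.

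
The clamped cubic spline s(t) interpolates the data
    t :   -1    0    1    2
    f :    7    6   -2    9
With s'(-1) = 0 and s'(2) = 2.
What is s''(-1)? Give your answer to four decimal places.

9.3333

Write σ_i for s''(x_i). With h_i = 1, 1, 1 and divided differences Δ_i = -1, -8, 11, the continuity of s' gives the tridiagonal system
  1·σ_0 + 4·σ_1 + 1·σ_2 = 6(Δ_1 - Δ_0) = -42
  1·σ_1 + 4·σ_2 + 1·σ_3 = 6(Δ_2 - Δ_1) = 114
Clamped end conditions give two more equations: 2h_0·σ_0 + h_0·σ_1 = 6(Δ_0 - s'(-1)) = -6 and h_2·σ_2 + 2h_2·σ_3 = 6(s'(2) - Δ_2) = -54.
Hence σ_0 = 28/3, σ_1 = -74/3, σ_2 = 142/3, σ_3 = -152/3.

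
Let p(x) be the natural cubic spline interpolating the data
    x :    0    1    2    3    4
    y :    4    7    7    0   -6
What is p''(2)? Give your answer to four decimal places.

-11.1429

With m_i denoting the second derivative at x_i, h_i = 1, 1, 1, 1, and Δ_i = (y_(i+1) − y_i)/h_i = 3, 0, -7, -6:
  1·m_0 + 4·m_1 + 1·m_2 = 6(Δ_1 - Δ_0) = -18
  1·m_1 + 4·m_2 + 1·m_3 = 6(Δ_2 - Δ_1) = -42
  1·m_2 + 4·m_3 + 1·m_4 = 6(Δ_3 - Δ_2) = 6
Natural end conditions: m_0 = m_4 = 0.
Forward elimination and back-substitution give m_0 = 0, m_1 = -12/7, m_2 = -78/7, m_3 = 30/7, m_4 = 0.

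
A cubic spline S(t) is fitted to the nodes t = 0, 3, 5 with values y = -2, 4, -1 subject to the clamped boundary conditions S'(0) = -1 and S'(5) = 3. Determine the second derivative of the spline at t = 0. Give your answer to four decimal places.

6.5000

Write M_i for S''(x_i). With h_i = 3, 2 and divided differences Δ_i = 2, -5/2, the continuity of S' gives the tridiagonal system
  3·M_0 + 10·M_1 + 2·M_2 = 6(Δ_1 - Δ_0) = -27
Clamped end conditions give two more equations: 2h_0·M_0 + h_0·M_1 = 6(Δ_0 - S'(0)) = 18 and h_1·M_1 + 2h_1·M_2 = 6(S'(5) - Δ_1) = 33.
Forward elimination and back-substitution give M_0 = 13/2, M_1 = -7, M_2 = 47/4.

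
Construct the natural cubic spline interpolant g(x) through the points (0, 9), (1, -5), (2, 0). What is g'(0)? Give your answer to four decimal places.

-18.7500

With M_i denoting the second derivative at x_i, h_i = 1, 1, and Δ_i = (y_(i+1) − y_i)/h_i = -14, 5:
  1·M_0 + 4·M_1 + 1·M_2 = 6(Δ_1 - Δ_0) = 114
Natural end conditions: M_0 = M_2 = 0.
Solving the tridiagonal system: M_0 = 0, M_1 = 57/2, M_2 = 0.
On [0, 1], g'(x) = b_0 + 2c_0·x + 3d_0·x² with b_0 = Δ_0 - h_0(2M_0 + M_1)/6 = -75/4, c_0 = M_0/2 = 0, d_0 = (M_1 - M_0)/(6h_0) = 19/4. So g'(0) = -75/4.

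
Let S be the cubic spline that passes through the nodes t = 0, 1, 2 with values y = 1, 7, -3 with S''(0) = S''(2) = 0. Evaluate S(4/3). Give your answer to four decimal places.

5.1481

With σ_i denoting the second derivative at x_i, h_i = 1, 1, and Δ_i = (y_(i+1) − y_i)/h_i = 6, -10:
  1·σ_0 + 4·σ_1 + 1·σ_2 = 6(Δ_1 - Δ_0) = -96
Natural end conditions: σ_0 = σ_2 = 0.
Hence σ_0 = 0, σ_1 = -24, σ_2 = 0.
On [1, 2], S(t) = 7 - 2·(t - 1) - 12·(t - 1)² + 4·(t - 1)³.
With (t - 1) = 1/3: S(4/3) = 139/27.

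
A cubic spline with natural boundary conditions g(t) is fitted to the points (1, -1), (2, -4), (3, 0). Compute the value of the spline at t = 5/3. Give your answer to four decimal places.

-3.6481

Let m_i = g''(x_i). Step sizes h_i = 1, 1; slopes of the chords Δ_i = (y_(i+1) - y_i)/h_i = -3, 4.
  1·m_0 + 4·m_1 + 1·m_2 = 6(Δ_1 - Δ_0) = 42
Natural end conditions: m_0 = m_2 = 0.
Hence m_0 = 0, m_1 = 21/2, m_2 = 0.
On [1, 2], g(t) = -1 - 19/4·(t - 1) + 0·(t - 1)² + 7/4·(t - 1)³.
With (t - 1) = 2/3: g(5/3) = -197/54.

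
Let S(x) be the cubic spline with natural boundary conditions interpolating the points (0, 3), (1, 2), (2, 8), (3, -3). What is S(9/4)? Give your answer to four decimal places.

6.8906

Put σ_i = S'' at the i-th knot. Here h = (1, 1, 1) and Δ = (-1, 6, -11), so the interior equations h_(i-1)·σ_(i-1) + 2(h_(i-1)+h_i)·σ_i + h_i·σ_(i+1) = 6(Δ_i − Δ_(i-1)) read
  1·σ_0 + 4·σ_1 + 1·σ_2 = 6(Δ_1 - Δ_0) = 42
  1·σ_1 + 4·σ_2 + 1·σ_3 = 6(Δ_2 - Δ_1) = -102
Natural end conditions: σ_0 = σ_3 = 0.
Solving the tridiagonal system: σ_0 = 0, σ_1 = 18, σ_2 = -30, σ_3 = 0.
On [2, 3], S(x) = 8 - 1·(x - 2) - 15·(x - 2)² + 5·(x - 2)³.
With (x - 2) = 1/4: S(9/4) = 441/64.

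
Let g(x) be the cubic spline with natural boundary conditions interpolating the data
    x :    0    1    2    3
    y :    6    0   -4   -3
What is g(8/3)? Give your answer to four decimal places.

-3.6889

Let M_i = g''(x_i). Step sizes h_i = 1, 1, 1; slopes of the chords Δ_i = (y_(i+1) - y_i)/h_i = -6, -4, 1.
  1·M_0 + 4·M_1 + 1·M_2 = 6(Δ_1 - Δ_0) = 12
  1·M_1 + 4·M_2 + 1·M_3 = 6(Δ_2 - Δ_1) = 30
Natural end conditions: M_0 = M_3 = 0.
Hence M_0 = 0, M_1 = 6/5, M_2 = 36/5, M_3 = 0.
On [2, 3], g(x) = -4 - 7/5·(x - 2) + 18/5·(x - 2)² - 6/5·(x - 2)³.
With (x - 2) = 2/3: g(8/3) = -166/45.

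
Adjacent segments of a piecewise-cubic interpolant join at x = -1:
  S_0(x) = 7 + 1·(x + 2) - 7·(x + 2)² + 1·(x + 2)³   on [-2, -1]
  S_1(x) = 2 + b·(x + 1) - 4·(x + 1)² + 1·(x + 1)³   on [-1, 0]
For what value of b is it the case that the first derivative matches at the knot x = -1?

S_0'(x) = 1 - 14·(x + 2) + 3·(x + 2)², so S_0'(-1) = -10. On the right, S_1'(-1) = b, so b = -10.

-10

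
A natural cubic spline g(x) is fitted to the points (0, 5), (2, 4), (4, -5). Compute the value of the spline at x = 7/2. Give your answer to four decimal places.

Put m_i = g'' at the i-th knot. Here h = (2, 2) and Δ = (-1/2, -9/2), so the interior equations h_(i-1)·m_(i-1) + 2(h_(i-1)+h_i)·m_i + h_i·m_(i+1) = 6(Δ_i − Δ_(i-1)) read
  2·m_0 + 8·m_1 + 2·m_2 = 6(Δ_1 - Δ_0) = -24
Natural end conditions: m_0 = m_2 = 0.
Solving the tridiagonal system: m_0 = 0, m_1 = -3, m_2 = 0.
On [2, 4], g(x) = 4 - 5/2·(x - 2) - 3/2·(x - 2)² + 1/4·(x - 2)³.
With (x - 2) = 3/2: g(7/2) = -73/32.

-2.2813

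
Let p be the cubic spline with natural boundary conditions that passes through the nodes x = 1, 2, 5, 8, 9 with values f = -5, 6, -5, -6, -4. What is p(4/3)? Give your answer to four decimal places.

-0.6994

Put M_i = p'' at the i-th knot. Here h = (1, 3, 3, 1) and Δ = (11, -11/3, -1/3, 2), so the interior equations h_(i-1)·M_(i-1) + 2(h_(i-1)+h_i)·M_i + h_i·M_(i+1) = 6(Δ_i − Δ_(i-1)) read
  1·M_0 + 8·M_1 + 3·M_2 = 6(Δ_1 - Δ_0) = -88
  3·M_1 + 12·M_2 + 3·M_3 = 6(Δ_2 - Δ_1) = 20
  3·M_2 + 8·M_3 + 1·M_4 = 6(Δ_3 - Δ_2) = 14
Natural end conditions: M_0 = M_4 = 0.
Hence M_0 = 0, M_1 = -1335/104, M_2 = 191/39, M_3 = -9/104, M_4 = 0.
On [1, 2], p(x) = -5 + 2733/208·(x - 1) + 0·(x - 1)² - 445/208·(x - 1)³.
With (x - 1) = 1/3: p(4/3) = -491/702.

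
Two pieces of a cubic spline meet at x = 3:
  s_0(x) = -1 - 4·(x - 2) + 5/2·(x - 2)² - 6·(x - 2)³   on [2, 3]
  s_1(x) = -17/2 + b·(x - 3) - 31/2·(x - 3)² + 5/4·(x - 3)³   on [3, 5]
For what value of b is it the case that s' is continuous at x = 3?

s_0'(x) = -4 + 5·(x - 2) - 18·(x - 2)², so s_0'(3) = -17. On the right, s_1'(3) = b, so b = -17.

-17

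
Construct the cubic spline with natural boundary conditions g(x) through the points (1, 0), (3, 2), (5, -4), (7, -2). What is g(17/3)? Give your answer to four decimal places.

Let m_i = g''(x_i). Step sizes h_i = 2, 2, 2; slopes of the chords Δ_i = (y_(i+1) - y_i)/h_i = 1, -3, 1.
  2·m_0 + 8·m_1 + 2·m_2 = 6(Δ_1 - Δ_0) = -24
  2·m_1 + 8·m_2 + 2·m_3 = 6(Δ_2 - Δ_1) = 24
Natural end conditions: m_0 = m_3 = 0.
Solving the tridiagonal system: m_0 = 0, m_1 = -4, m_2 = 4, m_3 = 0.
On [5, 7], g(x) = -4 - 5/3·(x - 5) + 2·(x - 5)² - 1/3·(x - 5)³.
With (x - 5) = 2/3: g(17/3) = -350/81.

-4.3210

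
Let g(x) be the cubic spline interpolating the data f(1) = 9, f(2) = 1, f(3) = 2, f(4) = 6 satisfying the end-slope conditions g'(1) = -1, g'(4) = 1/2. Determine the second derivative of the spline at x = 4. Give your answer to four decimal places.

Put m_i = g'' at the i-th knot. Here h = (1, 1, 1) and Δ = (-8, 1, 4), so the interior equations h_(i-1)·m_(i-1) + 2(h_(i-1)+h_i)·m_i + h_i·m_(i+1) = 6(Δ_i − Δ_(i-1)) read
  1·m_0 + 4·m_1 + 1·m_2 = 6(Δ_1 - Δ_0) = 54
  1·m_1 + 4·m_2 + 1·m_3 = 6(Δ_2 - Δ_1) = 18
Clamped end conditions give two more equations: 2h_0·m_0 + h_0·m_1 = 6(Δ_0 - g'(1)) = -42 and h_2·m_2 + 2h_2·m_3 = 6(g'(4) - Δ_2) = -21.
Hence m_0 = -157/5, m_1 = 104/5, m_2 = 11/5, m_3 = -58/5.

-11.6000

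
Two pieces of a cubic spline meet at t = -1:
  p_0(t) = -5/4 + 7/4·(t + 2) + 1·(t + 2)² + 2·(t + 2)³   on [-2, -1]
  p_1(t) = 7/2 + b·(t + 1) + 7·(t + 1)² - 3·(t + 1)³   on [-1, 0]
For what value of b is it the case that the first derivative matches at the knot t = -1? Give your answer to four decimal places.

p_0'(t) = 7/4 + 2·(t + 2) + 6·(t + 2)², so p_0'(-1) = 39/4. On the right, p_1'(-1) = b, so b = 39/4.

9.7500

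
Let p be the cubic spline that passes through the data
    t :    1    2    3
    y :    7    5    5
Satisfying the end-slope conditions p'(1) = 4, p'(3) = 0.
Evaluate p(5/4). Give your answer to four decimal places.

Let M_i = p''(x_i). Step sizes h_i = 1, 1; slopes of the chords Δ_i = (y_(i+1) - y_i)/h_i = -2, 0.
  1·M_0 + 4·M_1 + 1·M_2 = 6(Δ_1 - Δ_0) = 12
Clamped end conditions give two more equations: 2h_0·M_0 + h_0·M_1 = 6(Δ_0 - p'(1)) = -36 and h_1·M_1 + 2h_1·M_2 = 6(p'(3) - Δ_1) = 0.
Hence M_0 = -23, M_1 = 10, M_2 = -5.
On [1, 2], p(t) = 7 + 4·(t - 1) - 23/2·(t - 1)² + 11/2·(t - 1)³.
With (t - 1) = 1/4: p(5/4) = 943/128.

7.3672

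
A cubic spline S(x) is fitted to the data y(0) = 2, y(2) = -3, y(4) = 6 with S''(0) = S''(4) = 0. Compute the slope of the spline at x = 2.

1

Write M_i for S''(x_i). With h_i = 2, 2 and divided differences Δ_i = -5/2, 9/2, the continuity of S' gives the tridiagonal system
  2·M_0 + 8·M_1 + 2·M_2 = 6(Δ_1 - Δ_0) = 42
Natural end conditions: M_0 = M_2 = 0.
Hence M_0 = 0, M_1 = 21/4, M_2 = 0.
On [2, 4], S'(x) = b_1 + 2c_1·(x - 2) + 3d_1·(x - 2)² with b_1 = Δ_1 - h_1(2M_1 + M_2)/6 = 1, c_1 = M_1/2 = 21/8, d_1 = (M_2 - M_1)/(6h_1) = -7/16. So S'(2) = 1.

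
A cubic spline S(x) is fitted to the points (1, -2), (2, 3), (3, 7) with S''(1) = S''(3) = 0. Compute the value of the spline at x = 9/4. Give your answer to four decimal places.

Put M_i = S'' at the i-th knot. Here h = (1, 1) and Δ = (5, 4), so the interior equations h_(i-1)·M_(i-1) + 2(h_(i-1)+h_i)·M_i + h_i·M_(i+1) = 6(Δ_i − Δ_(i-1)) read
  1·M_0 + 4·M_1 + 1·M_2 = 6(Δ_1 - Δ_0) = -6
Natural end conditions: M_0 = M_2 = 0.
Solving: M_0 = 0, M_1 = -3/2, M_2 = 0.
On [2, 3], S(x) = 3 + 9/2·(x - 2) - 3/4·(x - 2)² + 1/4·(x - 2)³.
With (x - 2) = 1/4: S(9/4) = 1045/256.

4.0820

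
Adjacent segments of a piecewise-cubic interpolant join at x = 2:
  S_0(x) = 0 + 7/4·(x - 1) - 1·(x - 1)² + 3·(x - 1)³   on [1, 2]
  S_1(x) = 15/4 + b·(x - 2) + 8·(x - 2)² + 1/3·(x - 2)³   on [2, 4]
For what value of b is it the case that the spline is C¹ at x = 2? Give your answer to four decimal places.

8.7500

S_0'(x) = 7/4 - 2·(x - 1) + 9·(x - 1)², so S_0'(2) = 35/4. On the right, S_1'(2) = b, so b = 35/4.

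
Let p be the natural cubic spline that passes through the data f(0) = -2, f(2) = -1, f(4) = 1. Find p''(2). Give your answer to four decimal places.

0.3750

Put m_i = p'' at the i-th knot. Here h = (2, 2) and Δ = (1/2, 1), so the interior equations h_(i-1)·m_(i-1) + 2(h_(i-1)+h_i)·m_i + h_i·m_(i+1) = 6(Δ_i − Δ_(i-1)) read
  2·m_0 + 8·m_1 + 2·m_2 = 6(Δ_1 - Δ_0) = 3
Natural end conditions: m_0 = m_2 = 0.
Forward elimination and back-substitution give m_0 = 0, m_1 = 3/8, m_2 = 0.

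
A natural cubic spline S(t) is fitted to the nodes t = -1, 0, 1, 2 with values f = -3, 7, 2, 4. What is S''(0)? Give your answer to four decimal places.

Write m_i for S''(x_i). With h_i = 1, 1, 1 and divided differences Δ_i = 10, -5, 2, the continuity of S' gives the tridiagonal system
  1·m_0 + 4·m_1 + 1·m_2 = 6(Δ_1 - Δ_0) = -90
  1·m_1 + 4·m_2 + 1·m_3 = 6(Δ_2 - Δ_1) = 42
Natural end conditions: m_0 = m_3 = 0.
Forward elimination and back-substitution give m_0 = 0, m_1 = -134/5, m_2 = 86/5, m_3 = 0.

-26.8000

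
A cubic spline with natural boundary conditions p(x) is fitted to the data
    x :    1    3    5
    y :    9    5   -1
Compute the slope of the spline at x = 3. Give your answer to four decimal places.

-2.5000

Let M_i = p''(x_i). Step sizes h_i = 2, 2; slopes of the chords Δ_i = (y_(i+1) - y_i)/h_i = -2, -3.
  2·M_0 + 8·M_1 + 2·M_2 = 6(Δ_1 - Δ_0) = -6
Natural end conditions: M_0 = M_2 = 0.
Solving: M_0 = 0, M_1 = -3/4, M_2 = 0.
On [3, 5], p'(x) = b_1 + 2c_1·(x - 3) + 3d_1·(x - 3)² with b_1 = Δ_1 - h_1(2M_1 + M_2)/6 = -5/2, c_1 = M_1/2 = -3/8, d_1 = (M_2 - M_1)/(6h_1) = 1/16. So p'(3) = -5/2.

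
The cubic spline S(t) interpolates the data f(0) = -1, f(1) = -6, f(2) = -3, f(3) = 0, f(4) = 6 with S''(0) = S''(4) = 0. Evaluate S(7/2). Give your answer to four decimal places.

2.6451

Let M_i = S''(x_i). Step sizes h_i = 1, 1, 1, 1; slopes of the chords Δ_i = (y_(i+1) - y_i)/h_i = -5, 3, 3, 6.
  1·M_0 + 4·M_1 + 1·M_2 = 6(Δ_1 - Δ_0) = 48
  1·M_1 + 4·M_2 + 1·M_3 = 6(Δ_2 - Δ_1) = 0
  1·M_2 + 4·M_3 + 1·M_4 = 6(Δ_3 - Δ_2) = 18
Natural end conditions: M_0 = M_4 = 0.
Forward elimination and back-substitution give M_0 = 0, M_1 = 369/28, M_2 = -33/7, M_3 = 159/28, M_4 = 0.
On [3, 4], S(t) = 0 + 115/28·(t - 3) + 159/56·(t - 3)² - 53/56·(t - 3)³.
With (t - 3) = 1/2: S(7/2) = 1185/448.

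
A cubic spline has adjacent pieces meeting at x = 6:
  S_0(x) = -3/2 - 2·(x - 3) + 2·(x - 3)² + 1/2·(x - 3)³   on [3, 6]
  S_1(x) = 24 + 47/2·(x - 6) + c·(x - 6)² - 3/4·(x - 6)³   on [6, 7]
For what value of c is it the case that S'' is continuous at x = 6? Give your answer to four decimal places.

S_0''(x) = 4 + 3·(x - 3), so S_0''(6) = 13. On the right, S_1''(6) = 2c, so c = 13/2.

6.5000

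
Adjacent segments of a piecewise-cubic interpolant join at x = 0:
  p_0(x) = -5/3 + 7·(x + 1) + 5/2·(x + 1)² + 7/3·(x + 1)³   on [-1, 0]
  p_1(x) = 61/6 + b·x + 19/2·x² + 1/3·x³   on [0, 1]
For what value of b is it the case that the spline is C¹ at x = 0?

19

p_0'(x) = 7 + 5·(x + 1) + 7·(x + 1)², so p_0'(0) = 19. On the right, p_1'(0) = b, so b = 19.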